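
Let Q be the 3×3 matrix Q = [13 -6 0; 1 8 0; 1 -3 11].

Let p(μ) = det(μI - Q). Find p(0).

-1210

p(0) = det(0·I − Q) = det(−Q) = (−1)^3·det(Q).
det(Q) = 1210, so p(0) = -1210.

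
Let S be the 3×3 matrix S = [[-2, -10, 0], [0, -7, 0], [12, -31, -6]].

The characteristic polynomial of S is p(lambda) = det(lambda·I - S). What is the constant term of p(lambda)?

84

p(lambda) = lambda^3 + 15·lambda^2 + 68·lambda + 84.
The constant term is 84.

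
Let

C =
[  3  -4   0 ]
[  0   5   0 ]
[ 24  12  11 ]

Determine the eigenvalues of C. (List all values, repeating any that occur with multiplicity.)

3, 5, 11

Set up det(λI - C) = 0.
Expanding along the first row, p(λ) = λ^3 - 19λ^2 + 103λ - 165.
Try λ = 5: p(5) = 0, so 5 is a root.
Factor out (λ - 5): p(λ) = (λ - 5)·(λ^2 - 14λ + 33).
The quadratic factors as (λ - 3)·(λ - 11).
Eigenvalues: 3, 5, 11.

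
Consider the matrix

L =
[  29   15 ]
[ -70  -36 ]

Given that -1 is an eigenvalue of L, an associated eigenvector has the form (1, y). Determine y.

-2

We need (L + 1I)v = 0.
L + 1I = [[30, 15], [-70, -35]].
Row 1: (30)·1 + (15)·y = 0
Row 2: (-70)·1 + (-35)·y = 0
Solving gives y = -2.
Check: L·(1, -2) = (-1, 2) = -1·(1, -2).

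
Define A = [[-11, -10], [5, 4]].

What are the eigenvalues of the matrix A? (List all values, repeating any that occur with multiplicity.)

det(A - rI) = (-11 - r)(4 - r) - (-10)·(5) = r^2 + 7r + 6.
This factors as (r + 6)·(r + 1) = 0.
Eigenvalues: -6, -1.

-6, -1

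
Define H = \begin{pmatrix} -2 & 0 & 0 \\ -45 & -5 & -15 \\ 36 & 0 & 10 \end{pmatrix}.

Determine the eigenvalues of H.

The characteristic polynomial is p(μ) = det(μI - H).
Expanding the 3×3 determinant: p(μ) = μ^3 - 3μ^2 - 60μ - 100.
Try μ = -2: p(-2) = 0, so -2 is a root.
Factor out (μ + 2): p(μ) = (μ + 2)·(μ^2 - 5μ - 50).
The quadratic factors as (μ + 5)·(μ - 10).
Eigenvalues: -5, -2, 10.

-5, -2, 10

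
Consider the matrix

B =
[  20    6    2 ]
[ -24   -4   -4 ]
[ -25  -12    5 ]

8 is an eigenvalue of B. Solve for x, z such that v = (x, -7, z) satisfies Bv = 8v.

3, 3

We need (B - 8I)v = 0.
B - 8I = [[12, 6, 2], [-24, -12, -4], [-25, -12, -3]].
Row 1: (12)·x + (6)·-7 + (2)·z = 0
Row 2: (-24)·x + (-12)·-7 + (-4)·z = 0
Row 3: (-25)·x + (-12)·-7 + (-3)·z = 0
Solving gives x = 3, z = 3.
Check: B·(3, -7, 3) = (24, -56, 24) = 8·(3, -7, 3).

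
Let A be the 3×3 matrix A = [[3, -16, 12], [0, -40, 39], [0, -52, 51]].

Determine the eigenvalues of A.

The characteristic polynomial is p(t) = det(tI - A).
Cofactor expansion gives p(t) = t^3 - 14t^2 + 21t + 36.
Rational-root test: t = -1 gives p(-1) = 0.
Dividing by (t + 1) leaves t^2 - 15t + 36.
The quadratic factors as (t - 3)·(t - 12).
Eigenvalues: -1, 3, 12.

-1, 3, 12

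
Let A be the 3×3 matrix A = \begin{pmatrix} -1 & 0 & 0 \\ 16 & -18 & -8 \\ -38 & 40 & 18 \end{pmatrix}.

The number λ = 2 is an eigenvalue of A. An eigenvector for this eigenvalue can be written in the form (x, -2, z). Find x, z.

We need (A - 2I)v = 0.
A - 2I = [[-3, 0, 0], [16, -20, -8], [-38, 40, 16]].
Row 1: (-3)·x + (0)·-2 + (0)·z = 0
Row 2: (16)·x + (-20)·-2 + (-8)·z = 0
Row 3: (-38)·x + (40)·-2 + (16)·z = 0
Solving gives x = 0, z = 5.
Check: A·(0, -2, 5) = (0, -4, 10) = 2·(0, -2, 5).

0, 5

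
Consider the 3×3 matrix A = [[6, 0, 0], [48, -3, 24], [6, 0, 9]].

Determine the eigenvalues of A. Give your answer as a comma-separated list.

Set up det(λI - A) = 0.
Expanding the 3×3 determinant: p(λ) = λ^3 - 12λ^2 + 9λ + 162.
Since p(6) = 0, λ = 6 is a root.
Factor out (λ - 6): p(λ) = (λ - 6)·(λ^2 - 6λ - 27).
The quadratic factors as (λ + 3)·(λ - 9).
Eigenvalues: -3, 6, 9.

-3, 6, 9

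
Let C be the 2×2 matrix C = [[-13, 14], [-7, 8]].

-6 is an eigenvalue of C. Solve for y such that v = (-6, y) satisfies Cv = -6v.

We need (C + 6I)v = 0.
C + 6I = [[-7, 14], [-7, 14]].
Row 1: (-7)·-6 + (14)·y = 0
Row 2: (-7)·-6 + (14)·y = 0
Solving gives y = -3.
Check: C·(-6, -3) = (36, 18) = -6·(-6, -3).

-3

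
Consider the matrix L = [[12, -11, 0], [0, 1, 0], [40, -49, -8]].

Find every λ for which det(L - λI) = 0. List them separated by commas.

-8, 1, 12

Compute the characteristic polynomial p(λ) = det(λI - L).
Cofactor expansion gives p(λ) = λ^3 - 5λ^2 - 92λ + 96.
Try λ = 12: p(12) = 0, so 12 is a root.
Factor out (λ - 12): p(λ) = (λ - 12)·(λ^2 + 7λ - 8).
The quadratic factors as (λ + 8)·(λ - 1).
Eigenvalues: -8, 1, 12.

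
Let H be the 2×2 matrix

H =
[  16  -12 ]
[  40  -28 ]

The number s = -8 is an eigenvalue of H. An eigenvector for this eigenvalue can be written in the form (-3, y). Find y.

We need (H + 8I)v = 0.
H + 8I = [[24, -12], [40, -20]].
Row 1: (24)·-3 + (-12)·y = 0
Row 2: (40)·-3 + (-20)·y = 0
Solving gives y = -6.
Check: H·(-3, -6) = (24, 48) = -8·(-3, -6).

-6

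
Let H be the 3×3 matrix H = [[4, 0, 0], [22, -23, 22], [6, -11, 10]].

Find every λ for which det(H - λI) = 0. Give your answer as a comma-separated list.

-12, -1, 4

Set up det(μI - H) = 0.
Expanding along the first row, p(μ) = μ^3 + 9μ^2 - 40μ - 48.
Rational-root test: μ = -1 gives p(-1) = 0.
Factor out (μ + 1): p(μ) = (μ + 1)·(μ^2 + 8μ - 48).
The quadratic factors as (μ + 12)·(μ - 4).
Eigenvalues: -12, -1, 4.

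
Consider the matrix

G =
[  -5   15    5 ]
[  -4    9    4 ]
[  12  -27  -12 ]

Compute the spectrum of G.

The characteristic polynomial is p(s) = det(sI - G).
Expanding along the first row, p(s) = s^3 + 8s^2 + 15s.
Try s = 0: p(0) = 0, so 0 is a root.
Dividing by s leaves s^2 + 8s + 15.
The quadratic factors as (s + 5)·(s + 3).
Eigenvalues: -5, -3, 0.

-5, -3, 0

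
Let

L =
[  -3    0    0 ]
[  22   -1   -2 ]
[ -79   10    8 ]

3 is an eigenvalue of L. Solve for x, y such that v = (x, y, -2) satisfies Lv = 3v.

0, 1

We need (L - 3I)v = 0.
L - 3I = [[-6, 0, 0], [22, -4, -2], [-79, 10, 5]].
Row 1: (-6)·x + (0)·y + (0)·-2 = 0
Row 2: (22)·x + (-4)·y + (-2)·-2 = 0
Row 3: (-79)·x + (10)·y + (5)·-2 = 0
Solving gives x = 0, y = 1.
Check: L·(0, 1, -2) = (0, 3, -6) = 3·(0, 1, -2).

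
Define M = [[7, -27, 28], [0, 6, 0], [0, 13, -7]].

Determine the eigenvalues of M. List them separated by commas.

The characteristic polynomial is p(lambda) = det(lambda·I - M).
Cofactor expansion gives p(lambda) = lambda^3 - 6·lambda^2 - 49·lambda + 294.
Try lambda = 6: p(6) = 0, so 6 is a root.
Factor out (lambda - 6): p(lambda) = (lambda - 6)·(lambda^2 - 49).
The quadratic factors as (lambda + 7)·(lambda - 7).
Eigenvalues: -7, 6, 7.

-7, 6, 7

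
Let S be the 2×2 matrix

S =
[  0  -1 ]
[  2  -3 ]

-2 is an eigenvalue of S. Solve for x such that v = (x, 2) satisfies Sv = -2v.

1

We need (S + 2I)v = 0.
S + 2I = [[2, -1], [2, -1]].
Row 1: (2)·x + (-1)·2 = 0
Row 2: (2)·x + (-1)·2 = 0
Solving gives x = 1.
Check: S·(1, 2) = (-2, -4) = -2·(1, 2).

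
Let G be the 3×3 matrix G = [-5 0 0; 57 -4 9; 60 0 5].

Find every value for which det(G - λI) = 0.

The characteristic polynomial is p(lambda) = det(lambda·I - G).
Expanding along the first row, p(lambda) = lambda^3 + 4·lambda^2 - 25·lambda - 100.
Try lambda = -4: p(-4) = 0, so -4 is a root.
Factor out (lambda + 4): p(lambda) = (lambda + 4)·(lambda^2 - 25).
The quadratic factors as (lambda + 5)·(lambda - 5).
Eigenvalues: -5, -4, 5.

-5, -4, 5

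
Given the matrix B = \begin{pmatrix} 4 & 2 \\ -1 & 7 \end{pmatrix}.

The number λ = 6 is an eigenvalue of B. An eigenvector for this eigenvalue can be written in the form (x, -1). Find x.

-1

We need (B - 6I)v = 0.
B - 6I = [[-2, 2], [-1, 1]].
Row 1: (-2)·x + (2)·-1 = 0
Row 2: (-1)·x + (1)·-1 = 0
Solving gives x = -1.
Check: B·(-1, -1) = (-6, -6) = 6·(-1, -1).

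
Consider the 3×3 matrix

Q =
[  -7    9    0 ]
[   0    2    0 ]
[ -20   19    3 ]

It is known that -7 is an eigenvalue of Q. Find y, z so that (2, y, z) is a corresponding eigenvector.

We need (Q + 7I)v = 0.
Q + 7I = [[0, 9, 0], [0, 9, 0], [-20, 19, 10]].
Row 1: (0)·2 + (9)·y + (0)·z = 0
Row 2: (0)·2 + (9)·y + (0)·z = 0
Row 3: (-20)·2 + (19)·y + (10)·z = 0
Solving gives y = 0, z = 4.
Check: Q·(2, 0, 4) = (-14, 0, -28) = -7·(2, 0, 4).

0, 4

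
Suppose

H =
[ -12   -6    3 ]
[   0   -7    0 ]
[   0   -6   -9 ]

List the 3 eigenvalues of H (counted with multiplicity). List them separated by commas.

Set up det(μI - H) = 0.
Cofactor expansion gives p(μ) = μ^3 + 28μ^2 + 255μ + 756.
Try μ = -12: p(-12) = 0, so -12 is a root.
Factor out (μ + 12): p(μ) = (μ + 12)·(μ^2 + 16μ + 63).
The quadratic factors as (μ + 9)·(μ + 7).
Eigenvalues: -12, -9, -7.

-12, -9, -7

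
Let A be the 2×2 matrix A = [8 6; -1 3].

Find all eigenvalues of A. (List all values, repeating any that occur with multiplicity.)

5, 6

det(A - μI) = (8 - μ)(3 - μ) - (6)·(-1) = μ^2 - 11μ + 30.
This factors as (μ - 5)·(μ - 6) = 0.
Eigenvalues: 5, 6.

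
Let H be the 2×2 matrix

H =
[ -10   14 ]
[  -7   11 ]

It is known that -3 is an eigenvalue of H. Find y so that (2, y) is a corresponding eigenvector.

1

We need (H + 3I)v = 0.
H + 3I = [[-7, 14], [-7, 14]].
Row 1: (-7)·2 + (14)·y = 0
Row 2: (-7)·2 + (14)·y = 0
Solving gives y = 1.
Check: H·(2, 1) = (-6, -3) = -3·(2, 1).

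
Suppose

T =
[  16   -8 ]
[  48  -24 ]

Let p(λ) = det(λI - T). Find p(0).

0

p(0) = det(0·I − T) = det(−T) = (−1)^2·det(T).
det(T) = 0, so p(0) = 0.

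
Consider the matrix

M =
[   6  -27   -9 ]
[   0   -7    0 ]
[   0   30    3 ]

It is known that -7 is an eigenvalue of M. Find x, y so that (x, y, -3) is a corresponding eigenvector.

0, 1

We need (M + 7I)v = 0.
M + 7I = [[13, -27, -9], [0, 0, 0], [0, 30, 10]].
Row 1: (13)·x + (-27)·y + (-9)·-3 = 0
Row 2: (0)·x + (0)·y + (0)·-3 = 0
Row 3: (0)·x + (30)·y + (10)·-3 = 0
Solving gives x = 0, y = 1.
Check: M·(0, 1, -3) = (0, -7, 21) = -7·(0, 1, -3).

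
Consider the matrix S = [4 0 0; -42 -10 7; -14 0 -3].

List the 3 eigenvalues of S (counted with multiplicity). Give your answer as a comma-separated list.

-10, -3, 4

Set up det(λI - S) = 0.
Cofactor expansion gives p(λ) = λ^3 + 9λ^2 - 22λ - 120.
Rational-root test: λ = 4 gives p(4) = 0.
Dividing by (λ - 4) leaves λ^2 + 13λ + 30.
The quadratic factors as (λ + 10)·(λ + 3).
Eigenvalues: -10, -3, 4.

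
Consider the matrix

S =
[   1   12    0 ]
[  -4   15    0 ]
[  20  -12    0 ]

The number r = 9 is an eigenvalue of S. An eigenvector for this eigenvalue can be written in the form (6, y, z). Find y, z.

We need (S - 9I)v = 0.
S - 9I = [[-8, 12, 0], [-4, 6, 0], [20, -12, -9]].
Row 1: (-8)·6 + (12)·y + (0)·z = 0
Row 2: (-4)·6 + (6)·y + (0)·z = 0
Row 3: (20)·6 + (-12)·y + (-9)·z = 0
Solving gives y = 4, z = 8.
Check: S·(6, 4, 8) = (54, 36, 72) = 9·(6, 4, 8).

4, 8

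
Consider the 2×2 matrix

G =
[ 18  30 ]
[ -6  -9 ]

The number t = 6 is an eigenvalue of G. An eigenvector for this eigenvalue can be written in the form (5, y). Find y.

-2

We need (G - 6I)v = 0.
G - 6I = [[12, 30], [-6, -15]].
Row 1: (12)·5 + (30)·y = 0
Row 2: (-6)·5 + (-15)·y = 0
Solving gives y = -2.
Check: G·(5, -2) = (30, -12) = 6·(5, -2).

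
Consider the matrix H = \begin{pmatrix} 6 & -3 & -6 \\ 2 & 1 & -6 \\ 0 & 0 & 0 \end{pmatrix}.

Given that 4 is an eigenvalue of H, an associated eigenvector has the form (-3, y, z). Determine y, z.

-2, 0

We need (H - 4I)v = 0.
H - 4I = [[2, -3, -6], [2, -3, -6], [0, 0, -4]].
Row 1: (2)·-3 + (-3)·y + (-6)·z = 0
Row 2: (2)·-3 + (-3)·y + (-6)·z = 0
Row 3: (0)·-3 + (0)·y + (-4)·z = 0
Solving gives y = -2, z = 0.
Check: H·(-3, -2, 0) = (-12, -8, 0) = 4·(-3, -2, 0).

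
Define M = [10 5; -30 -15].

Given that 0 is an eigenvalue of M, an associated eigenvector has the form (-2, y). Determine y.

4

We need (M)v = 0.
M = [[10, 5], [-30, -15]].
Row 1: (10)·-2 + (5)·y = 0
Row 2: (-30)·-2 + (-15)·y = 0
Solving gives y = 4.
Check: M·(-2, 4) = (0, 0) = 0·(-2, 4).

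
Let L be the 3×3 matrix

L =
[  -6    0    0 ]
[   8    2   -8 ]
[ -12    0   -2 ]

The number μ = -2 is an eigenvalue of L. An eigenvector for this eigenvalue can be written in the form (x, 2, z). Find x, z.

0, 1

We need (L + 2I)v = 0.
L + 2I = [[-4, 0, 0], [8, 4, -8], [-12, 0, 0]].
Row 1: (-4)·x + (0)·2 + (0)·z = 0
Row 2: (8)·x + (4)·2 + (-8)·z = 0
Row 3: (-12)·x + (0)·2 + (0)·z = 0
Solving gives x = 0, z = 1.
Check: L·(0, 2, 1) = (0, -4, -2) = -2·(0, 2, 1).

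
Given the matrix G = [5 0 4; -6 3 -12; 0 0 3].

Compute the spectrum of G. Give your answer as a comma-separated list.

Set up det(λI - G) = 0.
Cofactor expansion gives p(λ) = λ^3 - 11λ^2 + 39λ - 45.
Rational-root test: λ = 5 gives p(5) = 0.
Dividing by (λ - 5) leaves λ^2 - 6λ + 9.
The quadratic factor is (λ - 3)^2.
Eigenvalues: 3, 3, 5.

3, 3, 5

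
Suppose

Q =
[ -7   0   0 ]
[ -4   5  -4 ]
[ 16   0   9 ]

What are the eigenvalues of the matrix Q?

Compute the characteristic polynomial p(λ) = det(λI - Q).
Cofactor expansion gives p(λ) = λ^3 - 7λ^2 - 53λ + 315.
Since p(5) = 0, λ = 5 is a root.
Dividing by (λ - 5) leaves λ^2 - 2λ - 63.
The quadratic factors as (λ + 7)·(λ - 9).
Eigenvalues: -7, 5, 9.

-7, 5, 9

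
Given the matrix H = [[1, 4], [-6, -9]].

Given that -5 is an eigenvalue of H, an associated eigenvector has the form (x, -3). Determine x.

2

We need (H + 5I)v = 0.
H + 5I = [[6, 4], [-6, -4]].
Row 1: (6)·x + (4)·-3 = 0
Row 2: (-6)·x + (-4)·-3 = 0
Solving gives x = 2.
Check: H·(2, -3) = (-10, 15) = -5·(2, -3).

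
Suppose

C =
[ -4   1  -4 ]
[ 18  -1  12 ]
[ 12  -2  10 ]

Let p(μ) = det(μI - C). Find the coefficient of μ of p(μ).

p(μ) = μ^3 - 5μ^2 + 8μ - 4.
The coefficient of μ is 8.

8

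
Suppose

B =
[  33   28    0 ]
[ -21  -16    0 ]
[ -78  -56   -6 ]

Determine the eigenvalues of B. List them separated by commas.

Set up det(lambda·I - B) = 0.
Expanding the 3×3 determinant: p(lambda) = lambda^3 - 11·lambda^2 - 42·lambda + 360.
Rational-root test: lambda = 5 gives p(5) = 0.
Factor out (lambda - 5): p(lambda) = (lambda - 5)·(lambda^2 - 6·lambda - 72).
The quadratic factors as (lambda + 6)·(lambda - 12).
Eigenvalues: -6, 5, 12.

-6, 5, 12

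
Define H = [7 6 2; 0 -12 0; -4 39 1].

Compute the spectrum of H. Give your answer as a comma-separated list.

-12, 3, 5

Set up det(μI - H) = 0.
Expanding along the first row, p(μ) = μ^3 + 4μ^2 - 81μ + 180.
Since p(3) = 0, μ = 3 is a root.
Dividing by (μ - 3) leaves μ^2 + 7μ - 60.
The quadratic factors as (μ + 12)·(μ - 5).
Eigenvalues: -12, 3, 5.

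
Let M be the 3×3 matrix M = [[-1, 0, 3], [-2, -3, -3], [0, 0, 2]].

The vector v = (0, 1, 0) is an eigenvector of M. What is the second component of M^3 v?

First find the eigenvalue: Mv = (0, -3, 0) = -3·(0, 1, 0), so λ = -3.
Then M^3 v = λ^3·v = (-3)^3·(0, 1, 0) = -27·(0, 1, 0) = (0, -27, 0).

-27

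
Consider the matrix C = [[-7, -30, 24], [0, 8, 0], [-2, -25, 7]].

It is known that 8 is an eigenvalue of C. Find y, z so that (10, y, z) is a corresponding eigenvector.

-1, 5

We need (C - 8I)v = 0.
C - 8I = [[-15, -30, 24], [0, 0, 0], [-2, -25, -1]].
Row 1: (-15)·10 + (-30)·y + (24)·z = 0
Row 2: (0)·10 + (0)·y + (0)·z = 0
Row 3: (-2)·10 + (-25)·y + (-1)·z = 0
Solving gives y = -1, z = 5.
Check: C·(10, -1, 5) = (80, -8, 40) = 8·(10, -1, 5).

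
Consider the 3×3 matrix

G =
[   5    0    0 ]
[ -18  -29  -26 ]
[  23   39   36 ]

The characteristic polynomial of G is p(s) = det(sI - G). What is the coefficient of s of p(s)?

5

p(s) = s^3 - 12s^2 + 5s + 150.
The coefficient of s is 5.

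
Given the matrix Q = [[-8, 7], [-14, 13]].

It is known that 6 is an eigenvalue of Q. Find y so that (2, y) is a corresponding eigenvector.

4

We need (Q - 6I)v = 0.
Q - 6I = [[-14, 7], [-14, 7]].
Row 1: (-14)·2 + (7)·y = 0
Row 2: (-14)·2 + (7)·y = 0
Solving gives y = 4.
Check: Q·(2, 4) = (12, 24) = 6·(2, 4).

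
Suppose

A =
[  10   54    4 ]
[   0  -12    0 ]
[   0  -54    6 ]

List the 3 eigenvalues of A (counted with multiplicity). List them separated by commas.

-12, 6, 10

The characteristic polynomial is p(t) = det(tI - A).
Cofactor expansion gives p(t) = t^3 - 4t^2 - 132t + 720.
Rational-root test: t = 10 gives p(10) = 0.
Dividing by (t - 10) leaves t^2 + 6t - 72.
The quadratic factors as (t + 12)·(t - 6).
Eigenvalues: -12, 6, 10.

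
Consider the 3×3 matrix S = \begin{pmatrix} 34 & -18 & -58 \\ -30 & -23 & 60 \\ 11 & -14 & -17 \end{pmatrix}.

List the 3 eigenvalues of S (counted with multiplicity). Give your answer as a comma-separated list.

-8, -3, 5

The characteristic polynomial is p(r) = det(rI - S).
Expanding the 3×3 determinant: p(r) = r^3 + 6r^2 - 31r - 120.
Try r = -3: p(-3) = 0, so -3 is a root.
Factor out (r + 3): p(r) = (r + 3)·(r^2 + 3r - 40).
The quadratic factors as (r + 8)·(r - 5).
Eigenvalues: -8, -3, 5.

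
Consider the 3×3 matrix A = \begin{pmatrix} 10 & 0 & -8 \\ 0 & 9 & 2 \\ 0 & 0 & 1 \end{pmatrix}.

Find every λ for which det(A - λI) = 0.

1, 9, 10

A is upper triangular, so its eigenvalues are the diagonal entries.
Diagonal: 10, 9, 1.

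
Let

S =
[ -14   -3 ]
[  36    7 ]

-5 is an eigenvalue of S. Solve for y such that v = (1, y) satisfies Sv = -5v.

We need (S + 5I)v = 0.
S + 5I = [[-9, -3], [36, 12]].
Row 1: (-9)·1 + (-3)·y = 0
Row 2: (36)·1 + (12)·y = 0
Solving gives y = -3.
Check: S·(1, -3) = (-5, 15) = -5·(1, -3).

-3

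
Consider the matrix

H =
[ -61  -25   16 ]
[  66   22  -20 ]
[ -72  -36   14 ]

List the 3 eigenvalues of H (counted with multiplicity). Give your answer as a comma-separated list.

-11, -10, -4

Set up det(μI - H) = 0.
Expanding along the first row, p(μ) = μ^3 + 25μ^2 + 194μ + 440.
Try μ = -4: p(-4) = 0, so -4 is a root.
Factor out (μ + 4): p(μ) = (μ + 4)·(μ^2 + 21μ + 110).
The quadratic factors as (μ + 11)·(μ + 10).
Eigenvalues: -11, -10, -4.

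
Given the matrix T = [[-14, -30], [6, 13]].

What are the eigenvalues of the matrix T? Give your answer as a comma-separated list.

det(T - rI) = (-14 - r)(13 - r) - (-30)·(6) = r^2 + r - 2.
This factors as (r + 2)·(r - 1) = 0.
Eigenvalues: -2, 1.

-2, 1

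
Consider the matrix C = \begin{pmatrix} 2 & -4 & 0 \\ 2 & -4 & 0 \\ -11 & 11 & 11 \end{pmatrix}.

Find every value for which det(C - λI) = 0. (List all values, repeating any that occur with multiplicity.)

The characteristic polynomial is p(lambda) = det(lambda·I - C).
Expanding along the first row, p(lambda) = lambda^3 - 9·lambda^2 - 22·lambda.
Try lambda = 0: p(0) = 0, so 0 is a root.
Factor out lambda: p(lambda) = lambda·(lambda^2 - 9·lambda - 22).
The quadratic factors as (lambda + 2)·(lambda - 11).
Eigenvalues: -2, 0, 11.

-2, 0, 11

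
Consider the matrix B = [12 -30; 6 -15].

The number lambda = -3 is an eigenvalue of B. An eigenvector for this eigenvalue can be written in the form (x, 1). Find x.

2

We need (B + 3I)v = 0.
B + 3I = [[15, -30], [6, -12]].
Row 1: (15)·x + (-30)·1 = 0
Row 2: (6)·x + (-12)·1 = 0
Solving gives x = 2.
Check: B·(2, 1) = (-6, -3) = -3·(2, 1).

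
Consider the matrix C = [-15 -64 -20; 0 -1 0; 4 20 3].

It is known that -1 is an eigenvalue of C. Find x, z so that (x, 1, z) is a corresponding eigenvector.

-6, 1

We need (C + 1I)v = 0.
C + 1I = [[-14, -64, -20], [0, 0, 0], [4, 20, 4]].
Row 1: (-14)·x + (-64)·1 + (-20)·z = 0
Row 2: (0)·x + (0)·1 + (0)·z = 0
Row 3: (4)·x + (20)·1 + (4)·z = 0
Solving gives x = -6, z = 1.
Check: C·(-6, 1, 1) = (6, -1, -1) = -1·(-6, 1, 1).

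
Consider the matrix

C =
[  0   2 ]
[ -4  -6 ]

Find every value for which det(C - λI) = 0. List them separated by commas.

-4, -2

det(C - lambda·I) = (0 - lambda)(-6 - lambda) - (2)·(-4) = lambda^2 + 6·lambda + 8.
This factors as (lambda + 4)·(lambda + 2) = 0.
Eigenvalues: -4, -2.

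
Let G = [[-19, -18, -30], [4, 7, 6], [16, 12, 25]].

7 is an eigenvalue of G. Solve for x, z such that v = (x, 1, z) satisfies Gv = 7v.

-3, 2

We need (G - 7I)v = 0.
G - 7I = [[-26, -18, -30], [4, 0, 6], [16, 12, 18]].
Row 1: (-26)·x + (-18)·1 + (-30)·z = 0
Row 2: (4)·x + (0)·1 + (6)·z = 0
Row 3: (16)·x + (12)·1 + (18)·z = 0
Solving gives x = -3, z = 2.
Check: G·(-3, 1, 2) = (-21, 7, 14) = 7·(-3, 1, 2).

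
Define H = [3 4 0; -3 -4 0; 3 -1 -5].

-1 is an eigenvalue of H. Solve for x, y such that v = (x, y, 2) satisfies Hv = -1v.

2, -2

We need (H + 1I)v = 0.
H + 1I = [[4, 4, 0], [-3, -3, 0], [3, -1, -4]].
Row 1: (4)·x + (4)·y + (0)·2 = 0
Row 2: (-3)·x + (-3)·y + (0)·2 = 0
Row 3: (3)·x + (-1)·y + (-4)·2 = 0
Solving gives x = 2, y = -2.
Check: H·(2, -2, 2) = (-2, 2, -2) = -1·(2, -2, 2).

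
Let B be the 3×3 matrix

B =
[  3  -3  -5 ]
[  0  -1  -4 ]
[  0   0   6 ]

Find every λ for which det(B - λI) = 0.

-1, 3, 6

B is upper triangular, so its eigenvalues are the diagonal entries.
Diagonal: 3, -1, 6.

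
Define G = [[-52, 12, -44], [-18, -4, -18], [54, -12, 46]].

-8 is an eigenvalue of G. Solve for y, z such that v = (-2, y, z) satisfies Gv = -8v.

We need (G + 8I)v = 0.
G + 8I = [[-44, 12, -44], [-18, 4, -18], [54, -12, 54]].
Row 1: (-44)·-2 + (12)·y + (-44)·z = 0
Row 2: (-18)·-2 + (4)·y + (-18)·z = 0
Row 3: (54)·-2 + (-12)·y + (54)·z = 0
Solving gives y = 0, z = 2.
Check: G·(-2, 0, 2) = (16, 0, -16) = -8·(-2, 0, 2).

0, 2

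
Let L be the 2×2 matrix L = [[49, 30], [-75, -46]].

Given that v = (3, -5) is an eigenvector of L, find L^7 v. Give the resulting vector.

First find the eigenvalue: Lv = (-3, 5) = -1·(3, -5), so λ = -1.
Then L^7 v = λ^7·v = (-1)^7·(3, -5) = -1·(3, -5) = (-3, 5).

(-3, 5)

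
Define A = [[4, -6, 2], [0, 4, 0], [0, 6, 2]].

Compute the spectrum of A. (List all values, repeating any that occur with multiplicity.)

2, 4, 4

Set up det(rI - A) = 0.
Expanding the 3×3 determinant: p(r) = r^3 - 10r^2 + 32r - 32.
Try r = 2: p(2) = 0, so 2 is a root.
Dividing by (r - 2) leaves r^2 - 8r + 16.
The quadratic factor is (r - 4)^2.
Eigenvalues: 2, 4, 4.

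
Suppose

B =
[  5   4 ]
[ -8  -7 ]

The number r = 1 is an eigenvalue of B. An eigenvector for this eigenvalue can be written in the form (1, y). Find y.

We need (B - 1I)v = 0.
B - 1I = [[4, 4], [-8, -8]].
Row 1: (4)·1 + (4)·y = 0
Row 2: (-8)·1 + (-8)·y = 0
Solving gives y = -1.
Check: B·(1, -1) = (1, -1) = 1·(1, -1).

-1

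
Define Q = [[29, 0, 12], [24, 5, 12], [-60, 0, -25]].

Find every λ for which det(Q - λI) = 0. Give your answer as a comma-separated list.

The characteristic polynomial is p(t) = det(tI - Q).
Cofactor expansion gives p(t) = t^3 - 9t^2 + 15t + 25.
Rational-root test: t = 5 gives p(5) = 0.
Dividing by (t - 5) leaves t^2 - 4t - 5.
The quadratic factors as (t + 1)·(t - 5).
Eigenvalues: -1, 5, 5.

-1, 5, 5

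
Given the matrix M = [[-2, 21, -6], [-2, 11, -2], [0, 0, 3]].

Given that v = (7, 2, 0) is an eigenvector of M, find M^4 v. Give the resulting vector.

First find the eigenvalue: Mv = (28, 8, 0) = 4·(7, 2, 0), so λ = 4.
Then M^4 v = λ^4·v = 4^4·(7, 2, 0) = 256·(7, 2, 0) = (1792, 512, 0).

(1792, 512, 0)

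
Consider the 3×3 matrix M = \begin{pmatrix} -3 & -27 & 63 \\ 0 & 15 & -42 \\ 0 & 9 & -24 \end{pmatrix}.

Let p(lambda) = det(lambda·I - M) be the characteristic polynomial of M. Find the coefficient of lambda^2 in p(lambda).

The coefficient of lambda^2 of det(lambda·I - M) is −trace(M).
trace(M) = (-3) + (15) + (-24) = -12, so the coefficient is 12.

12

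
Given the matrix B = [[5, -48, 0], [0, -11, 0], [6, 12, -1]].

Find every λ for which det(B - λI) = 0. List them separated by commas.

Set up det(sI - B) = 0.
Cofactor expansion gives p(s) = s^3 + 7s^2 - 49s - 55.
Rational-root test: s = -1 gives p(-1) = 0.
Factor out (s + 1): p(s) = (s + 1)·(s^2 + 6s - 55).
The quadratic factors as (s + 11)·(s - 5).
Eigenvalues: -11, -1, 5.

-11, -1, 5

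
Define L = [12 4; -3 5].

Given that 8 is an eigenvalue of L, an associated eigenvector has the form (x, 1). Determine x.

-1

We need (L - 8I)v = 0.
L - 8I = [[4, 4], [-3, -3]].
Row 1: (4)·x + (4)·1 = 0
Row 2: (-3)·x + (-3)·1 = 0
Solving gives x = -1.
Check: L·(-1, 1) = (-8, 8) = 8·(-1, 1).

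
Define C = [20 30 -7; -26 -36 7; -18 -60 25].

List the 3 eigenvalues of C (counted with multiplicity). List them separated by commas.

-6, 4, 11

Compute the characteristic polynomial p(μ) = det(μI - C).
Expanding the 3×3 determinant: p(μ) = μ^3 - 9μ^2 - 46μ + 264.
Try μ = 4: p(4) = 0, so 4 is a root.
Factor out (μ - 4): p(μ) = (μ - 4)·(μ^2 - 5μ - 66).
The quadratic factors as (μ + 6)·(μ - 11).
Eigenvalues: -6, 4, 11.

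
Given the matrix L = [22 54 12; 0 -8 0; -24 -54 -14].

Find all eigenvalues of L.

The characteristic polynomial is p(λ) = det(λI - L).
Expanding the 3×3 determinant: p(λ) = λ^3 - 84λ - 160.
Since p(-8) = 0, λ = -8 is a root.
Factor out (λ + 8): p(λ) = (λ + 8)·(λ^2 - 8λ - 20).
The quadratic factors as (λ + 2)·(λ - 10).
Eigenvalues: -8, -2, 10.

-8, -2, 10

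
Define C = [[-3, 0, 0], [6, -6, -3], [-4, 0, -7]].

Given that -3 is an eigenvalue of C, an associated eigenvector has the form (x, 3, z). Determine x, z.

1, -1

We need (C + 3I)v = 0.
C + 3I = [[0, 0, 0], [6, -3, -3], [-4, 0, -4]].
Row 1: (0)·x + (0)·3 + (0)·z = 0
Row 2: (6)·x + (-3)·3 + (-3)·z = 0
Row 3: (-4)·x + (0)·3 + (-4)·z = 0
Solving gives x = 1, z = -1.
Check: C·(1, 3, -1) = (-3, -9, 3) = -3·(1, 3, -1).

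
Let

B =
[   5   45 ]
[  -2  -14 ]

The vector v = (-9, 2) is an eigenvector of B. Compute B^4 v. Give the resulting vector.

First find the eigenvalue: Bv = (45, -10) = -5·(-9, 2), so λ = -5.
Then B^4 v = λ^4·v = (-5)^4·(-9, 2) = 625·(-9, 2) = (-5625, 1250).

(-5625, 1250)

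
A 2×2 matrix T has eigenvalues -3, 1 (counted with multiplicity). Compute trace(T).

-2

trace(T) is the sum of the eigenvalues: (-3) + (1) = -2.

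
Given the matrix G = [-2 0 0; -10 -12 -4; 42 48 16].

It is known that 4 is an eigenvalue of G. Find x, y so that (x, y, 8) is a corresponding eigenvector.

We need (G - 4I)v = 0.
G - 4I = [[-6, 0, 0], [-10, -16, -4], [42, 48, 12]].
Row 1: (-6)·x + (0)·y + (0)·8 = 0
Row 2: (-10)·x + (-16)·y + (-4)·8 = 0
Row 3: (42)·x + (48)·y + (12)·8 = 0
Solving gives x = 0, y = -2.
Check: G·(0, -2, 8) = (0, -8, 32) = 4·(0, -2, 8).

0, -2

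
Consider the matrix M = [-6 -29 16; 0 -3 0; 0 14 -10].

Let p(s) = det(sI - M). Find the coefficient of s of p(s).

108

p(s) = s^3 + 19s^2 + 108s + 180.
The coefficient of s is 108.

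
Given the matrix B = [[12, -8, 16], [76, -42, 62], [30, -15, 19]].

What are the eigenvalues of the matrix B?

-11, -4, 4

Compute the characteristic polynomial p(μ) = det(μI - B).
Cofactor expansion gives p(μ) = μ^3 + 11μ^2 - 16μ - 176.
Rational-root test: μ = -4 gives p(-4) = 0.
Dividing by (μ + 4) leaves μ^2 + 7μ - 44.
The quadratic factors as (μ + 11)·(μ - 4).
Eigenvalues: -11, -4, 4.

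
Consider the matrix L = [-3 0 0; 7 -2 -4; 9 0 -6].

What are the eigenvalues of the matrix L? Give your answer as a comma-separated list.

-6, -3, -2

Set up det(λI - L) = 0.
Expanding along the first row, p(λ) = λ^3 + 11λ^2 + 36λ + 36.
Rational-root test: λ = -6 gives p(-6) = 0.
Factor out (λ + 6): p(λ) = (λ + 6)·(λ^2 + 5λ + 6).
The quadratic factors as (λ + 3)·(λ + 2).
Eigenvalues: -6, -3, -2.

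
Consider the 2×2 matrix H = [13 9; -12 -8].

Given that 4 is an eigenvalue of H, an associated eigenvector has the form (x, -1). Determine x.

We need (H - 4I)v = 0.
H - 4I = [[9, 9], [-12, -12]].
Row 1: (9)·x + (9)·-1 = 0
Row 2: (-12)·x + (-12)·-1 = 0
Solving gives x = 1.
Check: H·(1, -1) = (4, -4) = 4·(1, -1).

1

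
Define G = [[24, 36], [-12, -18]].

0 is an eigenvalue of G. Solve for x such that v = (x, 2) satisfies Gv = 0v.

We need (G)v = 0.
G = [[24, 36], [-12, -18]].
Row 1: (24)·x + (36)·2 = 0
Row 2: (-12)·x + (-18)·2 = 0
Solving gives x = -3.
Check: G·(-3, 2) = (0, 0) = 0·(-3, 2).

-3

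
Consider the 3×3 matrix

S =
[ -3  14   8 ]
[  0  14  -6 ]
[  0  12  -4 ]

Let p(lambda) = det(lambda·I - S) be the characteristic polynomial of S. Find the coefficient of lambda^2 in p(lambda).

-7

The coefficient of lambda^2 of det(lambda·I - S) is −trace(S).
trace(S) = (-3) + (14) + (-4) = 7, so the coefficient is -7.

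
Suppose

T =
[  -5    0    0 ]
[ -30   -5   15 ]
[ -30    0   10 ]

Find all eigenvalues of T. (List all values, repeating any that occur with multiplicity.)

-5, -5, 10

Compute the characteristic polynomial p(μ) = det(μI - T).
Expanding along the first row, p(μ) = μ^3 - 75μ - 250.
Rational-root test: μ = 10 gives p(10) = 0.
Factor out (μ - 10): p(μ) = (μ - 10)·(μ^2 + 10μ + 25).
The quadratic factor is (μ + 5)^2.
Eigenvalues: -5, -5, 10.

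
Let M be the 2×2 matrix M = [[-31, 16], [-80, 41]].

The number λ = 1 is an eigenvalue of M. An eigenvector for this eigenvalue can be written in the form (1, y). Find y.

2

We need (M - 1I)v = 0.
M - 1I = [[-32, 16], [-80, 40]].
Row 1: (-32)·1 + (16)·y = 0
Row 2: (-80)·1 + (40)·y = 0
Solving gives y = 2.
Check: M·(1, 2) = (1, 2) = 1·(1, 2).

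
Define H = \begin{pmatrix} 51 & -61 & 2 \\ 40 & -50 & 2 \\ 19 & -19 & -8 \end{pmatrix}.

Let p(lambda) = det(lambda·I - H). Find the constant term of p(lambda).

p(lambda) = lambda^3 + 7·lambda^2 - 118·lambda - 880.
The constant term is -880.

-880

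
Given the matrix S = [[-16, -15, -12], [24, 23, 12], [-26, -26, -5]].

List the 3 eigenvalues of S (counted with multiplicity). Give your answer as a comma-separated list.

-5, -1, 8

Set up det(μI - S) = 0.
Expanding the 3×3 determinant: p(μ) = μ^3 - 2μ^2 - 43μ - 40.
Since p(-5) = 0, μ = -5 is a root.
Factor out (μ + 5): p(μ) = (μ + 5)·(μ^2 - 7μ - 8).
The quadratic factors as (μ + 1)·(μ - 8).
Eigenvalues: -5, -1, 8.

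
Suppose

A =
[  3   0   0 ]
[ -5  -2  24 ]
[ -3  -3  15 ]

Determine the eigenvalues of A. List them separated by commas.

Compute the characteristic polynomial p(s) = det(sI - A).
Expanding the 3×3 determinant: p(s) = s^3 - 16s^2 + 81s - 126.
Rational-root test: s = 6 gives p(6) = 0.
Factor out (s - 6): p(s) = (s - 6)·(s^2 - 10s + 21).
The quadratic factors as (s - 3)·(s - 7).
Eigenvalues: 3, 6, 7.

3, 6, 7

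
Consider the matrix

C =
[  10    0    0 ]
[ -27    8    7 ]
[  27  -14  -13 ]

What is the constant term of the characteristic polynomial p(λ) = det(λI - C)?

p(0) = det(0·I − C) = det(−C) = (−1)^3·det(C).
det(C) = -60, so p(0) = 60.

60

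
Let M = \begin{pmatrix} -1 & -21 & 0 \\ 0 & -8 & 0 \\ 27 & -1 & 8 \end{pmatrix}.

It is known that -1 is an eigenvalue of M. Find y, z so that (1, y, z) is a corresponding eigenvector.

We need (M + 1I)v = 0.
M + 1I = [[0, -21, 0], [0, -7, 0], [27, -1, 9]].
Row 1: (0)·1 + (-21)·y + (0)·z = 0
Row 2: (0)·1 + (-7)·y + (0)·z = 0
Row 3: (27)·1 + (-1)·y + (9)·z = 0
Solving gives y = 0, z = -3.
Check: M·(1, 0, -3) = (-1, 0, 3) = -1·(1, 0, -3).

0, -3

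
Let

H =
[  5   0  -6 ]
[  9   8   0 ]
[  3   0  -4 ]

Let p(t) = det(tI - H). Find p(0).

p(0) = det(0·I − H) = det(−H) = (−1)^3·det(H).
det(H) = -16, so p(0) = 16.

16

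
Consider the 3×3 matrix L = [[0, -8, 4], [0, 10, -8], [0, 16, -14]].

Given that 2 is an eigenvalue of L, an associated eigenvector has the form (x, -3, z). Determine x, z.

We need (L - 2I)v = 0.
L - 2I = [[-2, -8, 4], [0, 8, -8], [0, 16, -16]].
Row 1: (-2)·x + (-8)·-3 + (4)·z = 0
Row 2: (0)·x + (8)·-3 + (-8)·z = 0
Row 3: (0)·x + (16)·-3 + (-16)·z = 0
Solving gives x = 6, z = -3.
Check: L·(6, -3, -3) = (12, -6, -6) = 2·(6, -3, -3).

6, -3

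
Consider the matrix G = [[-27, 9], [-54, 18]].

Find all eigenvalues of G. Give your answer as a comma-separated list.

-9, 0

det(G - λI) = (-27 - λ)(18 - λ) - (9)·(-54) = λ^2 + 9λ.
This factors as (λ + 9)·λ = 0.
Eigenvalues: -9, 0.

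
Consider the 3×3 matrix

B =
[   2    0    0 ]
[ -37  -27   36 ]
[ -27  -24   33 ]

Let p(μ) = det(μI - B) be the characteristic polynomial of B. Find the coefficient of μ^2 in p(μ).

The coefficient of μ^2 of det(μI - B) is −trace(B).
trace(B) = (2) + (-27) + (33) = 8, so the coefficient is -8.

-8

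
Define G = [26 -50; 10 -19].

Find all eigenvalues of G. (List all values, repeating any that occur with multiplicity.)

det(G - λI) = (26 - λ)(-19 - λ) - (-50)·(10) = λ^2 - 7λ + 6.
This factors as (λ - 1)·(λ - 6) = 0.
Eigenvalues: 1, 6.

1, 6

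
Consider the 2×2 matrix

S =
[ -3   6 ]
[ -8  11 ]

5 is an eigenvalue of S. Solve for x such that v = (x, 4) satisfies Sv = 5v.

3

We need (S - 5I)v = 0.
S - 5I = [[-8, 6], [-8, 6]].
Row 1: (-8)·x + (6)·4 = 0
Row 2: (-8)·x + (6)·4 = 0
Solving gives x = 3.
Check: S·(3, 4) = (15, 20) = 5·(3, 4).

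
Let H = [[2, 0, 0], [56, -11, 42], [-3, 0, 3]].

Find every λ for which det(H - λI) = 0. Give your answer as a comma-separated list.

-11, 2, 3

Set up det(rI - H) = 0.
Expanding along the first row, p(r) = r^3 + 6r^2 - 49r + 66.
Rational-root test: r = 3 gives p(3) = 0.
Factor out (r - 3): p(r) = (r - 3)·(r^2 + 9r - 22).
The quadratic factors as (r + 11)·(r - 2).
Eigenvalues: -11, 2, 3.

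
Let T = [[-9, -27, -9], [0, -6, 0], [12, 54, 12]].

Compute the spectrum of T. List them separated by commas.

The characteristic polynomial is p(s) = det(sI - T).
Expanding the 3×3 determinant: p(s) = s^3 + 3s^2 - 18s.
Try s = -6: p(-6) = 0, so -6 is a root.
Dividing by (s + 6) leaves s^2 - 3s.
The quadratic factors as s·(s - 3).
Eigenvalues: -6, 0, 3.

-6, 0, 3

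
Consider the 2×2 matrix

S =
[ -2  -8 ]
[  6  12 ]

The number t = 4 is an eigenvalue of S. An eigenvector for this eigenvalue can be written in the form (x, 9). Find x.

We need (S - 4I)v = 0.
S - 4I = [[-6, -8], [6, 8]].
Row 1: (-6)·x + (-8)·9 = 0
Row 2: (6)·x + (8)·9 = 0
Solving gives x = -12.
Check: S·(-12, 9) = (-48, 36) = 4·(-12, 9).

-12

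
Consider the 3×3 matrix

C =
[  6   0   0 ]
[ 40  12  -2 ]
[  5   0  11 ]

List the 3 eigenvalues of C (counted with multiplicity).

6, 11, 12

Compute the characteristic polynomial p(r) = det(rI - C).
Expanding the 3×3 determinant: p(r) = r^3 - 29r^2 + 270r - 792.
Try r = 11: p(11) = 0, so 11 is a root.
Factor out (r - 11): p(r) = (r - 11)·(r^2 - 18r + 72).
The quadratic factors as (r - 6)·(r - 12).
Eigenvalues: 6, 11, 12.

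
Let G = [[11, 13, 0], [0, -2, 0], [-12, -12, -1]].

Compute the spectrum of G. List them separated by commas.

Set up det(μI - G) = 0.
Cofactor expansion gives p(μ) = μ^3 - 8μ^2 - 31μ - 22.
Try μ = -2: p(-2) = 0, so -2 is a root.
Dividing by (μ + 2) leaves μ^2 - 10μ - 11.
The quadratic factors as (μ + 1)·(μ - 11).
Eigenvalues: -2, -1, 11.

-2, -1, 11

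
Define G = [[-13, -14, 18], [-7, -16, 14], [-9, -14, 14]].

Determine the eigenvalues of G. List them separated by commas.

-9, -4, -2

Set up det(rI - G) = 0.
Expanding the 3×3 determinant: p(r) = r^3 + 15r^2 + 62r + 72.
Try r = -2: p(-2) = 0, so -2 is a root.
Dividing by (r + 2) leaves r^2 + 13r + 36.
The quadratic factors as (r + 9)·(r + 4).
Eigenvalues: -9, -4, -2.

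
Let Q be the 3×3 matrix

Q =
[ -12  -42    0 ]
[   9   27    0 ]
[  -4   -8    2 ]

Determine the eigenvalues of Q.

2, 6, 9

Compute the characteristic polynomial p(lambda) = det(lambda·I - Q).
Cofactor expansion gives p(lambda) = lambda^3 - 17·lambda^2 + 84·lambda - 108.
Try lambda = 6: p(6) = 0, so 6 is a root.
Factor out (lambda - 6): p(lambda) = (lambda - 6)·(lambda^2 - 11·lambda + 18).
The quadratic factors as (lambda - 2)·(lambda - 9).
Eigenvalues: 2, 6, 9.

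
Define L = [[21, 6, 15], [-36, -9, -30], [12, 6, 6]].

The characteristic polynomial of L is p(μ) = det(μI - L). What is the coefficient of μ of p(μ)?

99

p(μ) = μ^3 - 18μ^2 + 99μ - 162.
The coefficient of μ is 99.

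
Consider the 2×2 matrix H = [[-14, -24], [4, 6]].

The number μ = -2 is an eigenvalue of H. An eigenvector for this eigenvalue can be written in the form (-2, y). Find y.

1

We need (H + 2I)v = 0.
H + 2I = [[-12, -24], [4, 8]].
Row 1: (-12)·-2 + (-24)·y = 0
Row 2: (4)·-2 + (8)·y = 0
Solving gives y = 1.
Check: H·(-2, 1) = (4, -2) = -2·(-2, 1).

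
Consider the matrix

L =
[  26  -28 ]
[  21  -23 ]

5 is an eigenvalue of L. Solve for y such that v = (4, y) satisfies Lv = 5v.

We need (L - 5I)v = 0.
L - 5I = [[21, -28], [21, -28]].
Row 1: (21)·4 + (-28)·y = 0
Row 2: (21)·4 + (-28)·y = 0
Solving gives y = 3.
Check: L·(4, 3) = (20, 15) = 5·(4, 3).

3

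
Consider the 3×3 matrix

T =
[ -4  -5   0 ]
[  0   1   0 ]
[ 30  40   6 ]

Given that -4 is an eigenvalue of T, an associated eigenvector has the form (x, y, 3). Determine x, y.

-1, 0

We need (T + 4I)v = 0.
T + 4I = [[0, -5, 0], [0, 5, 0], [30, 40, 10]].
Row 1: (0)·x + (-5)·y + (0)·3 = 0
Row 2: (0)·x + (5)·y + (0)·3 = 0
Row 3: (30)·x + (40)·y + (10)·3 = 0
Solving gives x = -1, y = 0.
Check: T·(-1, 0, 3) = (4, 0, -12) = -4·(-1, 0, 3).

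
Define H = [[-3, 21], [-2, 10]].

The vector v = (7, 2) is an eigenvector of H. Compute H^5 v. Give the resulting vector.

(1701, 486)

First find the eigenvalue: Hv = (21, 6) = 3·(7, 2), so λ = 3.
Then H^5 v = λ^5·v = 3^5·(7, 2) = 243·(7, 2) = (1701, 486).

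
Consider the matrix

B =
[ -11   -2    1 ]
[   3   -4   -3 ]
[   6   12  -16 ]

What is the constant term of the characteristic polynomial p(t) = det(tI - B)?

1100

p(0) = det(0·I − B) = det(−B) = (−1)^3·det(B).
det(B) = -1100, so p(0) = 1100.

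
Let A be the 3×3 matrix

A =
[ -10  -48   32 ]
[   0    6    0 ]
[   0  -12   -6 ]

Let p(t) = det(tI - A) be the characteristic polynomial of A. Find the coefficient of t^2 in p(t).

10

The coefficient of t^2 of det(tI - A) is −trace(A).
trace(A) = (-10) + (6) + (-6) = -10, so the coefficient is 10.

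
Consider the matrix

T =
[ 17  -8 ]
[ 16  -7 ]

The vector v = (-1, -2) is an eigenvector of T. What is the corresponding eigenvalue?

1

Compute Tv: T·(-1, -2) = (-1, -2).
Since Tv = λv, compare component 1: -1 = λ·-1, so λ = 1.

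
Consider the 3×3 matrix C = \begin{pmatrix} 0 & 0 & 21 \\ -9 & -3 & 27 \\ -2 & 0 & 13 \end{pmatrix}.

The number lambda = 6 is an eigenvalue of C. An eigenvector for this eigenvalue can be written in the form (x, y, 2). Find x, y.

We need (C - 6I)v = 0.
C - 6I = [[-6, 0, 21], [-9, -9, 27], [-2, 0, 7]].
Row 1: (-6)·x + (0)·y + (21)·2 = 0
Row 2: (-9)·x + (-9)·y + (27)·2 = 0
Row 3: (-2)·x + (0)·y + (7)·2 = 0
Solving gives x = 7, y = -1.
Check: C·(7, -1, 2) = (42, -6, 12) = 6·(7, -1, 2).

7, -1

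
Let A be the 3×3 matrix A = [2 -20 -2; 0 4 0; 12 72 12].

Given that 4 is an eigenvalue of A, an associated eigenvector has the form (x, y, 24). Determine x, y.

We need (A - 4I)v = 0.
A - 4I = [[-2, -20, -2], [0, 0, 0], [12, 72, 8]].
Row 1: (-2)·x + (-20)·y + (-2)·24 = 0
Row 2: (0)·x + (0)·y + (0)·24 = 0
Row 3: (12)·x + (72)·y + (8)·24 = 0
Solving gives x = -4, y = -2.
Check: A·(-4, -2, 24) = (-16, -8, 96) = 4·(-4, -2, 24).

-4, -2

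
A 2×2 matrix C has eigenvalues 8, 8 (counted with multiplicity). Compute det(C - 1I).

49

If C has eigenvalues 8, 8, then C - 1I has eigenvalues 7, 7.
det(C - 1I) = (7) · (7) = 49.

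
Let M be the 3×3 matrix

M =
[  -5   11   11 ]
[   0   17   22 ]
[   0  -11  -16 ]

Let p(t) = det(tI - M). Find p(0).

-150

p(0) = det(0·I − M) = det(−M) = (−1)^3·det(M).
det(M) = 150, so p(0) = -150.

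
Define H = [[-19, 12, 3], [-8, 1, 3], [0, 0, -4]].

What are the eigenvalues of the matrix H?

-11, -7, -4

Set up det(lambda·I - H) = 0.
Expanding along the first row, p(lambda) = lambda^3 + 22·lambda^2 + 149·lambda + 308.
Try lambda = -4: p(-4) = 0, so -4 is a root.
Factor out (lambda + 4): p(lambda) = (lambda + 4)·(lambda^2 + 18·lambda + 77).
The quadratic factors as (lambda + 11)·(lambda + 7).
Eigenvalues: -11, -7, -4.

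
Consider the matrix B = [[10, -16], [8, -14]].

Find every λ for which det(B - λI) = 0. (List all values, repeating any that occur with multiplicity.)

-6, 2

det(B - lambda·I) = (10 - lambda)(-14 - lambda) - (-16)·(8) = lambda^2 + 4·lambda - 12.
This factors as (lambda + 6)·(lambda - 2) = 0.
Eigenvalues: -6, 2.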